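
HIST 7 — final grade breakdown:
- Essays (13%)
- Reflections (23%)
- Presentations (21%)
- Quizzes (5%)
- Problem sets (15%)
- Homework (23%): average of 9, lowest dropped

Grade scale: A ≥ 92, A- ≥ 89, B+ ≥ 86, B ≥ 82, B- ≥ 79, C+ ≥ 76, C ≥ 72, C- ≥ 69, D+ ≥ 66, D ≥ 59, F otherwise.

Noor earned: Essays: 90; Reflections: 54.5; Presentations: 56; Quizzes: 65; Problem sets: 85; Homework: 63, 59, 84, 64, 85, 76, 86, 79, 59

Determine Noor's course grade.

Homework: drop 59 → average of remaining 8 = 596/8 = 74.5
Weighted total:
  Essays 90 × 0.13 = 11.7
  Reflections 54.5 × 0.23 = 12.535
  Presentations 56 × 0.21 = 11.76
  Quizzes 65 × 0.05 = 3.25
  Problem sets 85 × 0.15 = 12.75
  Homework 74.5 × 0.23 = 17.135
Sum = 69.13
69.13 is ≥ 69 and < 72 → C-

C-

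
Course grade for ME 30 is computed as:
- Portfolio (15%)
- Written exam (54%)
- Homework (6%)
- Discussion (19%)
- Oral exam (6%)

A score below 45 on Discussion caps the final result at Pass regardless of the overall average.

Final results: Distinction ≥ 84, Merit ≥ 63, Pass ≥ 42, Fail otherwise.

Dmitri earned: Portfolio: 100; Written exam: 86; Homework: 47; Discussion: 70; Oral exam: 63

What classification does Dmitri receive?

Discussion score 70 ≥ 45: minimum met.
Weighted total:
  Portfolio 100 × 0.15 = 15
  Written exam 86 × 0.54 = 46.44
  Homework 47 × 0.06 = 2.82
  Discussion 70 × 0.19 = 13.3
  Oral exam 63 × 0.06 = 3.78
Sum = 81.34
81.34 is ≥ 63 and < 84 → Merit

Merit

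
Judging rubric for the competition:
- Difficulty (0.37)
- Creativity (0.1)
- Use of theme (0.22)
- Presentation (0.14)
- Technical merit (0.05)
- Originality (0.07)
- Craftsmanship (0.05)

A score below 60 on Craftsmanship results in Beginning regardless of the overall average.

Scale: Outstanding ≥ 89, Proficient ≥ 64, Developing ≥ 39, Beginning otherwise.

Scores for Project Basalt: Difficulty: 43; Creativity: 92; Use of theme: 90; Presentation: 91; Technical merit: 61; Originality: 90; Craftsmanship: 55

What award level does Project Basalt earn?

Beginning

Craftsmanship score 55 < 60: minimum not met.
Weighted total:
  Difficulty 43 × 0.37 = 15.91
  Creativity 92 × 0.1 = 9.2
  Use of theme 90 × 0.22 = 19.8
  Presentation 91 × 0.14 = 12.74
  Technical merit 61 × 0.05 = 3.05
  Originality 90 × 0.07 = 6.3
  Craftsmanship 55 × 0.05 = 2.75
Sum = 69.75
Because the Craftsmanship minimum was not met, the result is Beginning.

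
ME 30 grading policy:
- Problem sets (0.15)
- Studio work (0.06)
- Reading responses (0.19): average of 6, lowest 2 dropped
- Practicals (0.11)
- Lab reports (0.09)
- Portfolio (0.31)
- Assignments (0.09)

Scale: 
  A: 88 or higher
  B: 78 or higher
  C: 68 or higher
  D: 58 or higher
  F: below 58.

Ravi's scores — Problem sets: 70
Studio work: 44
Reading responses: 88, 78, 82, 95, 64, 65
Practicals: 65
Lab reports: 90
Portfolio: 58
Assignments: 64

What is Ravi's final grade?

Reading responses: drop 64, 65 → average of remaining 4 = 343/4 = 85.75
Weighted total:
  Problem sets 70 × 0.15 = 10.5
  Studio work 44 × 0.06 = 2.64
  Reading responses 85.75 × 0.19 = 16.2925
  Practicals 65 × 0.11 = 7.15
  Lab reports 90 × 0.09 = 8.1
  Portfolio 58 × 0.31 = 17.98
  Assignments 64 × 0.09 = 5.76
Sum = 68.4225
68.4225 is ≥ 68 and < 78 → C

C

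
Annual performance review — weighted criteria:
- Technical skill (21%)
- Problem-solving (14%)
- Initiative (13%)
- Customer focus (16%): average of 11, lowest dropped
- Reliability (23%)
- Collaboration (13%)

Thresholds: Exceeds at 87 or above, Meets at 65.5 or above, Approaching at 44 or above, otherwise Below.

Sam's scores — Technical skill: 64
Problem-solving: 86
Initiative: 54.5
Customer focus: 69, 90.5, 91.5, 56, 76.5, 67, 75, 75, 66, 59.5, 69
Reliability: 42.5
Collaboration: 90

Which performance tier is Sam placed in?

Customer focus: drop 56 → average of remaining 10 = 739/10 = 73.9
Weighted total:
  Technical skill 64 × 0.21 = 13.44
  Problem-solving 86 × 0.14 = 12.04
  Initiative 54.5 × 0.13 = 7.085
  Customer focus 73.9 × 0.16 = 11.824
  Reliability 42.5 × 0.23 = 9.775
  Collaboration 90 × 0.13 = 11.7
Sum = 65.864
65.864 is ≥ 65.5 and < 87 → Meets

Meets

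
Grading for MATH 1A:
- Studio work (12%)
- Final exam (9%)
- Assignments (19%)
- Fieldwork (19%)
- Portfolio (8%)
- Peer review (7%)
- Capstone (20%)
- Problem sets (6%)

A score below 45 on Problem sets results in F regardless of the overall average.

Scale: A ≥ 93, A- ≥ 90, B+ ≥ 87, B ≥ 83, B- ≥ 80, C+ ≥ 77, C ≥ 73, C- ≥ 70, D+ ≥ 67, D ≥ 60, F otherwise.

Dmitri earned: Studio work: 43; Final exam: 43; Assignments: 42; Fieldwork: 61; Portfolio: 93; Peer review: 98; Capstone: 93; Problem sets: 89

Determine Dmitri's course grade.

D

Problem sets score 89 ≥ 45: minimum met.
Weighted total:
  Studio work 43 × 0.12 = 5.16
  Final exam 43 × 0.09 = 3.87
  Assignments 42 × 0.19 = 7.98
  Fieldwork 61 × 0.19 = 11.59
  Portfolio 93 × 0.08 = 7.44
  Peer review 98 × 0.07 = 6.86
  Capstone 93 × 0.2 = 18.6
  Problem sets 89 × 0.06 = 5.34
Sum = 66.84
66.84 is ≥ 60 and < 67 → D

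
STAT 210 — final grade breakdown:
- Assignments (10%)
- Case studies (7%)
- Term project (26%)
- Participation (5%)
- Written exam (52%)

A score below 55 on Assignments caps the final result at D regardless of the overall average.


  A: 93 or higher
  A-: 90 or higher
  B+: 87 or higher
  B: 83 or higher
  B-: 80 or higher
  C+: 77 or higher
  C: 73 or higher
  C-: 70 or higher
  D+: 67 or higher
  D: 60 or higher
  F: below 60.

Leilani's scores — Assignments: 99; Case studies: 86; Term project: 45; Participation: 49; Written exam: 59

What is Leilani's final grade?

Assignments score 99 ≥ 55: minimum met.
Weighted total:
  Assignments 99 × 0.1 = 9.9
  Case studies 86 × 0.07 = 6.02
  Term project 45 × 0.26 = 11.7
  Participation 49 × 0.05 = 2.45
  Written exam 59 × 0.52 = 30.68
Sum = 60.75
60.75 is ≥ 60 and < 67 → D

D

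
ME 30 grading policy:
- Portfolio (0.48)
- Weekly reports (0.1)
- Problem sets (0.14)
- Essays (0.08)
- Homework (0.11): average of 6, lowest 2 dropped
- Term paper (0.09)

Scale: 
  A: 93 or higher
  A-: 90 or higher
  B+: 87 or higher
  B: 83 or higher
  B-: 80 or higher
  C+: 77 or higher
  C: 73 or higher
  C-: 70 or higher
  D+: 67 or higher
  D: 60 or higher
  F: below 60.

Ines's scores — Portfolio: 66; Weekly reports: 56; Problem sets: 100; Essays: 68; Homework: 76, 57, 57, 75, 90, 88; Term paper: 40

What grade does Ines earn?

D+

Homework: drop 57, 57 → average of remaining 4 = 329/4 = 82.25
Weighted total:
  Portfolio 66 × 0.48 = 31.68
  Weekly reports 56 × 0.1 = 5.6
  Problem sets 100 × 0.14 = 14
  Essays 68 × 0.08 = 5.44
  Homework 82.25 × 0.11 = 9.0475
  Term paper 40 × 0.09 = 3.6
Sum = 69.3675
69.3675 is ≥ 67 and < 70 → D+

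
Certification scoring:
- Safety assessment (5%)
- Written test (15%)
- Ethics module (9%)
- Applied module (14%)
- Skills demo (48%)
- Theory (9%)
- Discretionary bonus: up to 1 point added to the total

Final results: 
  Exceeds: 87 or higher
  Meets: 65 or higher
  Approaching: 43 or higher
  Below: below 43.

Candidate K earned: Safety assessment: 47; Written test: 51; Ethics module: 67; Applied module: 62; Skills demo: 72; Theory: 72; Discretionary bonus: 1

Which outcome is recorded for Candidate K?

Weighted total:
  Safety assessment 47 × 0.05 = 2.35
  Written test 51 × 0.15 = 7.65
  Ethics module 67 × 0.09 = 6.03
  Applied module 62 × 0.14 = 8.68
  Skills demo 72 × 0.48 = 34.56
  Theory 72 × 0.09 = 6.48
Sum = 65.75
Discretionary bonus: 65.75 + 1 = 66.75
66.75 is ≥ 65 and < 87 → Meets

Meets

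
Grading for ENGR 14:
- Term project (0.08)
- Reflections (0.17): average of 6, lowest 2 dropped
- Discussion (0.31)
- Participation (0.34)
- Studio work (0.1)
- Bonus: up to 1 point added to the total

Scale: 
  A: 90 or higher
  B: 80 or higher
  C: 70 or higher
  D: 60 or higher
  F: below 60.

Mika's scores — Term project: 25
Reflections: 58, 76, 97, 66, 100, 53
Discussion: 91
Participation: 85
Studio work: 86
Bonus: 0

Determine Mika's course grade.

Reflections: drop 53, 58 → average of remaining 4 = 339/4 = 84.75
Weighted total:
  Term project 25 × 0.08 = 2
  Reflections 84.75 × 0.17 = 14.4075
  Discussion 91 × 0.31 = 28.21
  Participation 85 × 0.34 = 28.9
  Studio work 86 × 0.1 = 8.6
Sum = 82.1175
Bonus: 82.1175 + 0 = 82.1175
82.1175 is ≥ 80 and < 90 → B

B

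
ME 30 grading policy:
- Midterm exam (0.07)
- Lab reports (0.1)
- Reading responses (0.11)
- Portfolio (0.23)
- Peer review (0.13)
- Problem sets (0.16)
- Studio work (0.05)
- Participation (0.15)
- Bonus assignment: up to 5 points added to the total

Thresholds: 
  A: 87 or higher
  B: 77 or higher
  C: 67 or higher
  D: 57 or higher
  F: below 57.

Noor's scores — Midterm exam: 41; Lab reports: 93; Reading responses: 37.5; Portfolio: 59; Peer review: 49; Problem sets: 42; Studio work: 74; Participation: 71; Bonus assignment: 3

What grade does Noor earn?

Weighted total:
  Midterm exam 41 × 0.07 = 2.87
  Lab reports 93 × 0.1 = 9.3
  Reading responses 37.5 × 0.11 = 4.125
  Portfolio 59 × 0.23 = 13.57
  Peer review 49 × 0.13 = 6.37
  Problem sets 42 × 0.16 = 6.72
  Studio work 74 × 0.05 = 3.7
  Participation 71 × 0.15 = 10.65
Sum = 57.305
Bonus assignment: 57.305 + 3 = 60.305
60.305 is ≥ 57 and < 67 → D

D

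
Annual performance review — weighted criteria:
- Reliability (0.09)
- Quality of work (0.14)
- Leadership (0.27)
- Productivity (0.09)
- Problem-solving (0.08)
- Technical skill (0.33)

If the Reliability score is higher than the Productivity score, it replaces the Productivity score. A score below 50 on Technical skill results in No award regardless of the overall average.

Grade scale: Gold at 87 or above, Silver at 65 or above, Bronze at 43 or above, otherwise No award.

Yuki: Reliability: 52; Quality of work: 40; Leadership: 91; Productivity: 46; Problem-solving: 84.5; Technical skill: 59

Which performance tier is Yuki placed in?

Reliability (52) > Productivity (46), so Productivity counts as 52.
Technical skill score 59 ≥ 50: minimum met.
Weighted total:
  Reliability 52 × 0.09 = 4.68
  Quality of work 40 × 0.14 = 5.6
  Leadership 91 × 0.27 = 24.57
  Productivity 52 × 0.09 = 4.68
  Problem-solving 84.5 × 0.08 = 6.76
  Technical skill 59 × 0.33 = 19.47
Sum = 65.76
65.76 is ≥ 65 and < 87 → Silver

Silver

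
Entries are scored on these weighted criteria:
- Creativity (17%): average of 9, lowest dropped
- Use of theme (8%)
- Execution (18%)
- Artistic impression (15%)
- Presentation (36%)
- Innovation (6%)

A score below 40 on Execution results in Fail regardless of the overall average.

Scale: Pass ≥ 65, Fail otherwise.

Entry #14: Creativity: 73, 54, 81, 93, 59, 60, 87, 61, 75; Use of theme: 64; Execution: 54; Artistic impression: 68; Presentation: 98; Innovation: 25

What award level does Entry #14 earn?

Creativity: drop 54 → average of remaining 8 = 589/8 = 73.625
Execution score 54 ≥ 40: minimum met.
Weighted total:
  Creativity 73.625 × 0.17 = 12.51625
  Use of theme 64 × 0.08 = 5.12
  Execution 54 × 0.18 = 9.72
  Artistic impression 68 × 0.15 = 10.2
  Presentation 98 × 0.36 = 35.28
  Innovation 25 × 0.06 = 1.5
Sum = 74.33625
74.33625 ≥ 65 → Pass

Pass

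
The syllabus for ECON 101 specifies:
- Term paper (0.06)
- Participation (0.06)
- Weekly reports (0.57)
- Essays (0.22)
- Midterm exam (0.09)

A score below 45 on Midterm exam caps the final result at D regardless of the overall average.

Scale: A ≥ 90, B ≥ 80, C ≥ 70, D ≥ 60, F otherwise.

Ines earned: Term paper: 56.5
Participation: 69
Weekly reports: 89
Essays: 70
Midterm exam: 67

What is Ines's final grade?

C

Midterm exam score 67 ≥ 45: minimum met.
Weighted total:
  Term paper 56.5 × 0.06 = 3.39
  Participation 69 × 0.06 = 4.14
  Weekly reports 89 × 0.57 = 50.73
  Essays 70 × 0.22 = 15.4
  Midterm exam 67 × 0.09 = 6.03
Sum = 79.69
79.69 is ≥ 70 and < 80 → C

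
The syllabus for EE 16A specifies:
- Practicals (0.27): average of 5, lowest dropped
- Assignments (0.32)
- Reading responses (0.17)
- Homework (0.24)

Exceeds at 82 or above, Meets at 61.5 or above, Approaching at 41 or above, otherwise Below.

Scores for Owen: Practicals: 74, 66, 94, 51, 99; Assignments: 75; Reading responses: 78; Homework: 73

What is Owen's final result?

Practicals: drop 51 → average of remaining 4 = 333/4 = 83.25
Weighted total:
  Practicals 83.25 × 0.27 = 22.4775
  Assignments 75 × 0.32 = 24
  Reading responses 78 × 0.17 = 13.26
  Homework 73 × 0.24 = 17.52
Sum = 77.2575
77.2575 is ≥ 61.5 and < 82 → Meets

Meets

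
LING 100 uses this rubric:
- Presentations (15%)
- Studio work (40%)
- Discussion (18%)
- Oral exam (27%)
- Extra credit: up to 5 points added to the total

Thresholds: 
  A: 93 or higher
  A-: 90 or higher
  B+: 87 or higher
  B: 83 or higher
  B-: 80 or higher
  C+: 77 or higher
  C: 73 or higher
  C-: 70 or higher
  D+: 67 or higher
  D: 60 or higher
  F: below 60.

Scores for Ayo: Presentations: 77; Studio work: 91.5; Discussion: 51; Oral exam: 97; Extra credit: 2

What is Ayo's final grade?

B

Weighted total:
  Presentations 77 × 0.15 = 11.55
  Studio work 91.5 × 0.4 = 36.6
  Discussion 51 × 0.18 = 9.18
  Oral exam 97 × 0.27 = 26.19
Sum = 83.52
Extra credit: 83.52 + 2 = 85.52
85.52 is ≥ 83 and < 87 → B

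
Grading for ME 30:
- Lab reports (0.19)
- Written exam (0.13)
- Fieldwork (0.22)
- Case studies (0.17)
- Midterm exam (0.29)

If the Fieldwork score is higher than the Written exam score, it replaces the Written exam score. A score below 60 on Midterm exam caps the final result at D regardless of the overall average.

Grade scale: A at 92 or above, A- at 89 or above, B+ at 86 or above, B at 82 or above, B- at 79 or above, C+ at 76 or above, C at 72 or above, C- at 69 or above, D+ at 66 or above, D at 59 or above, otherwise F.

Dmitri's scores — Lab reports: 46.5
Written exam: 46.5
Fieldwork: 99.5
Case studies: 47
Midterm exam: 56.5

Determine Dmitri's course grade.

Fieldwork (99.5) > Written exam (46.5), so Written exam counts as 99.5.
Midterm exam score 56.5 < 60: minimum not met.
Weighted total:
  Lab reports 46.5 × 0.19 = 8.835
  Written exam 99.5 × 0.13 = 12.935
  Fieldwork 99.5 × 0.22 = 21.89
  Case studies 47 × 0.17 = 7.99
  Midterm exam 56.5 × 0.29 = 16.385
Sum = 68.035
68.035 would be D+; cap at D applies → D.

D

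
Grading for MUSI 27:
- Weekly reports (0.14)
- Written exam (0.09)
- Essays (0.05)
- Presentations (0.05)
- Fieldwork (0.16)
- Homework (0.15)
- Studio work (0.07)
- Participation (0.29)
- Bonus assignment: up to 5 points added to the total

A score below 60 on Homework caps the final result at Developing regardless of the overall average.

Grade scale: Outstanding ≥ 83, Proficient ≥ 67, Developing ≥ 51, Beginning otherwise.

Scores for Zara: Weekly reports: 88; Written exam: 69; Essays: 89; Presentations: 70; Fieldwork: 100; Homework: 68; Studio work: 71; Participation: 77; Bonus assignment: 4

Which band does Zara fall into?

Outstanding

Homework score 68 ≥ 60: minimum met.
Weighted total:
  Weekly reports 88 × 0.14 = 12.32
  Written exam 69 × 0.09 = 6.21
  Essays 89 × 0.05 = 4.45
  Presentations 70 × 0.05 = 3.5
  Fieldwork 100 × 0.16 = 16
  Homework 68 × 0.15 = 10.2
  Studio work 71 × 0.07 = 4.97
  Participation 77 × 0.29 = 22.33
Sum = 79.98
Bonus assignment: 79.98 + 4 = 83.98
83.98 ≥ 83 → Outstanding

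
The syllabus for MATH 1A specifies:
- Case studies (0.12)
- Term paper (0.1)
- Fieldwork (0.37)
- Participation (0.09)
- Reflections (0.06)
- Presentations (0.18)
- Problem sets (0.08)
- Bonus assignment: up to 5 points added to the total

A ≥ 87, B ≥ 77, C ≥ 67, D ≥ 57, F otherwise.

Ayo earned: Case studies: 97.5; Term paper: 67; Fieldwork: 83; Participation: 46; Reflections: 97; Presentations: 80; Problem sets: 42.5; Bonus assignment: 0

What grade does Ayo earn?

C

Weighted total:
  Case studies 97.5 × 0.12 = 11.7
  Term paper 67 × 0.1 = 6.7
  Fieldwork 83 × 0.37 = 30.71
  Participation 46 × 0.09 = 4.14
  Reflections 97 × 0.06 = 5.82
  Presentations 80 × 0.18 = 14.4
  Problem sets 42.5 × 0.08 = 3.4
Sum = 76.87
Bonus assignment: 76.87 + 0 = 76.87
76.87 is ≥ 67 and < 77 → C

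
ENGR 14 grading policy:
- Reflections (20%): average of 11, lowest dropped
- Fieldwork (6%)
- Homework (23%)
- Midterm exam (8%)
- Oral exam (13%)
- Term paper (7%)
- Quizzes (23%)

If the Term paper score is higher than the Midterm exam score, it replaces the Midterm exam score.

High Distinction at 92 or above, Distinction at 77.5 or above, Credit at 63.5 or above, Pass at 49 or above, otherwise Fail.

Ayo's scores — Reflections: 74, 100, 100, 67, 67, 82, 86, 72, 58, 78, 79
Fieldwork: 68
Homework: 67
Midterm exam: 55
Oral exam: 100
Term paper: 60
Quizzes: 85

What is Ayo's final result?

Reflections: drop 58 → average of remaining 10 = 805/10 = 80.5
Term paper (60) > Midterm exam (55), so Midterm exam counts as 60.
Weighted total:
  Reflections 80.5 × 0.2 = 16.1
  Fieldwork 68 × 0.06 = 4.08
  Homework 67 × 0.23 = 15.41
  Midterm exam 60 × 0.08 = 4.8
  Oral exam 100 × 0.13 = 13
  Term paper 60 × 0.07 = 4.2
  Quizzes 85 × 0.23 = 19.55
Sum = 77.14
77.14 is ≥ 63.5 and < 77.5 → Credit

Credit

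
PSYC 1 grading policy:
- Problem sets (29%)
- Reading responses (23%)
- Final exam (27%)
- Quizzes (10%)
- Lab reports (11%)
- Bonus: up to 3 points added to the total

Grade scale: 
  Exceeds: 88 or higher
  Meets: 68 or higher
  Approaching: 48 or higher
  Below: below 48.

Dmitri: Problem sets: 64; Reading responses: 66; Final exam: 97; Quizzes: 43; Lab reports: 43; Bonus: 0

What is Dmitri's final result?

Weighted total:
  Problem sets 64 × 0.29 = 18.56
  Reading responses 66 × 0.23 = 15.18
  Final exam 97 × 0.27 = 26.19
  Quizzes 43 × 0.1 = 4.3
  Lab reports 43 × 0.11 = 4.73
Sum = 68.96
Bonus: 68.96 + 0 = 68.96
68.96 is ≥ 68 and < 88 → Meets

Meets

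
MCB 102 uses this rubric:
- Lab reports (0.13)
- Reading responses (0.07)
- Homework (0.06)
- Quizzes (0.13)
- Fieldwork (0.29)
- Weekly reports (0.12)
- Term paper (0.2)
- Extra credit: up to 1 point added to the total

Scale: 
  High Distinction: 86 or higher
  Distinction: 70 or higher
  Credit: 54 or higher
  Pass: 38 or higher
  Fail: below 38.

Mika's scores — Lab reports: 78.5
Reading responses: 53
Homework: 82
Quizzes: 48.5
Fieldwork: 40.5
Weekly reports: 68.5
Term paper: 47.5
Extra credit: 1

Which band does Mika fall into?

Credit

Weighted total:
  Lab reports 78.5 × 0.13 = 10.205
  Reading responses 53 × 0.07 = 3.71
  Homework 82 × 0.06 = 4.92
  Quizzes 48.5 × 0.13 = 6.305
  Fieldwork 40.5 × 0.29 = 11.745
  Weekly reports 68.5 × 0.12 = 8.22
  Term paper 47.5 × 0.2 = 9.5
Sum = 54.605
Extra credit: 54.605 + 1 = 55.605
55.605 is ≥ 54 and < 70 → Credit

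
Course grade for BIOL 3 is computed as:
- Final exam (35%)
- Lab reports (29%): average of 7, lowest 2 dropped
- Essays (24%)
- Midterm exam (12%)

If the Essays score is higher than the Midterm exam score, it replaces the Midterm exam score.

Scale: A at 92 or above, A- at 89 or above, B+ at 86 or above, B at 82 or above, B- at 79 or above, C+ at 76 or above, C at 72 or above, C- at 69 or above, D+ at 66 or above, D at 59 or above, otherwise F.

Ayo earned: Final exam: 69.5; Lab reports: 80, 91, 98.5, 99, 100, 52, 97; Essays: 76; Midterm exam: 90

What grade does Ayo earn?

B-

Lab reports: drop 52, 80 → average of remaining 5 = 485.5/5 = 97.1
Essays (76) ≤ Midterm exam (90), so Midterm exam stays at 90.
Weighted total:
  Final exam 69.5 × 0.35 = 24.325
  Lab reports 97.1 × 0.29 = 28.159
  Essays 76 × 0.24 = 18.24
  Midterm exam 90 × 0.12 = 10.8
Sum = 81.524
81.524 is ≥ 79 and < 82 → B-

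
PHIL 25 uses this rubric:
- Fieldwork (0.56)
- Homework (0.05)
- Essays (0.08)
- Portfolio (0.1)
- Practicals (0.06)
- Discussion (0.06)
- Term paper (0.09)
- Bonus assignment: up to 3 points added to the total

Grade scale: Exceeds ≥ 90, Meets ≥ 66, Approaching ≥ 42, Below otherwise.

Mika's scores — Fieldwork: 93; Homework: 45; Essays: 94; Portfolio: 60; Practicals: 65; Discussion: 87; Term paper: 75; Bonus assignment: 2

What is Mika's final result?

Meets

Weighted total:
  Fieldwork 93 × 0.56 = 52.08
  Homework 45 × 0.05 = 2.25
  Essays 94 × 0.08 = 7.52
  Portfolio 60 × 0.1 = 6
  Practicals 65 × 0.06 = 3.9
  Discussion 87 × 0.06 = 5.22
  Term paper 75 × 0.09 = 6.75
Sum = 83.72
Bonus assignment: 83.72 + 2 = 85.72
85.72 is ≥ 66 and < 90 → Meets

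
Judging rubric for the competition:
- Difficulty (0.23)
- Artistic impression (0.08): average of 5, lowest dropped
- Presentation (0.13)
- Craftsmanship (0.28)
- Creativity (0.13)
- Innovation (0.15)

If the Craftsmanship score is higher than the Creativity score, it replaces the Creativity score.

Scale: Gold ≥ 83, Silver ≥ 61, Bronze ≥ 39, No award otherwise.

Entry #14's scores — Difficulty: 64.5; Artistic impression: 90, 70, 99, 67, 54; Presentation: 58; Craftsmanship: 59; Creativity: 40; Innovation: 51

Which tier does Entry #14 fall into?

Bronze

Artistic impression: drop 54 → average of remaining 4 = 326/4 = 81.5
Craftsmanship (59) > Creativity (40), so Creativity counts as 59.
Weighted total:
  Difficulty 64.5 × 0.23 = 14.835
  Artistic impression 81.5 × 0.08 = 6.52
  Presentation 58 × 0.13 = 7.54
  Craftsmanship 59 × 0.28 = 16.52
  Creativity 59 × 0.13 = 7.67
  Innovation 51 × 0.15 = 7.65
Sum = 60.735
60.735 is ≥ 39 and < 61 → Bronze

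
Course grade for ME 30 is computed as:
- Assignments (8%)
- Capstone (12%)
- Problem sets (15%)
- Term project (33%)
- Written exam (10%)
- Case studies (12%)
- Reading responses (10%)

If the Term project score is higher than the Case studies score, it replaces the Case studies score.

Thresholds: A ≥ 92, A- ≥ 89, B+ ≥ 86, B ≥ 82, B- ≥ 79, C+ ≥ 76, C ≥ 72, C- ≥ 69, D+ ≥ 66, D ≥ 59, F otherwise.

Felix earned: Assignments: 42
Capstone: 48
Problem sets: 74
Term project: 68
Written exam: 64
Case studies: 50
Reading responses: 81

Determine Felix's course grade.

Term project (68) > Case studies (50), so Case studies counts as 68.
Weighted total:
  Assignments 42 × 0.08 = 3.36
  Capstone 48 × 0.12 = 5.76
  Problem sets 74 × 0.15 = 11.1
  Term project 68 × 0.33 = 22.44
  Written exam 64 × 0.1 = 6.4
  Case studies 68 × 0.12 = 8.16
  Reading responses 81 × 0.1 = 8.1
Sum = 65.32
65.32 is ≥ 59 and < 66 → D

D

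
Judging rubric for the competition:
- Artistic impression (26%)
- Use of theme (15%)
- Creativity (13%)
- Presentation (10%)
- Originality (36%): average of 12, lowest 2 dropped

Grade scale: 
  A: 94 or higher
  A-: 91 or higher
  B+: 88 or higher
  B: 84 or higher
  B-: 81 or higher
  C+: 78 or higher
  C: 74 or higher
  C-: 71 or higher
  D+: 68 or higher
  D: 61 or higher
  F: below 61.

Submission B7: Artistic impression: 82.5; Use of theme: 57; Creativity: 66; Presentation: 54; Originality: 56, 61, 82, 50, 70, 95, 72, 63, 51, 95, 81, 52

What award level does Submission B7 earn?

Originality: drop 50, 51 → average of remaining 10 = 727/10 = 72.7
Weighted total:
  Artistic impression 82.5 × 0.26 = 21.45
  Use of theme 57 × 0.15 = 8.55
  Creativity 66 × 0.13 = 8.58
  Presentation 54 × 0.1 = 5.4
  Originality 72.7 × 0.36 = 26.172
Sum = 70.152
70.152 is ≥ 68 and < 71 → D+

D+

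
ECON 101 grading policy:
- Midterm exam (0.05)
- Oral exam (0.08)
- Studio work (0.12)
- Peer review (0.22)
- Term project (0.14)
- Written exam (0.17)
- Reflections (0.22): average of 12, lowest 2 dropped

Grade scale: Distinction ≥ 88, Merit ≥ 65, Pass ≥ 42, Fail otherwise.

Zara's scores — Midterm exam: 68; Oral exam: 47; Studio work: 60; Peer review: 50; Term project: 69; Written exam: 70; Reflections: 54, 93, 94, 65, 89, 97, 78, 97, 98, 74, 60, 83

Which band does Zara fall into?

Reflections: drop 54, 60 → average of remaining 10 = 868/10 = 86.8
Weighted total:
  Midterm exam 68 × 0.05 = 3.4
  Oral exam 47 × 0.08 = 3.76
  Studio work 60 × 0.12 = 7.2
  Peer review 50 × 0.22 = 11
  Term project 69 × 0.14 = 9.66
  Written exam 70 × 0.17 = 11.9
  Reflections 86.8 × 0.22 = 19.096
Sum = 66.016
66.016 is ≥ 65 and < 88 → Merit

Merit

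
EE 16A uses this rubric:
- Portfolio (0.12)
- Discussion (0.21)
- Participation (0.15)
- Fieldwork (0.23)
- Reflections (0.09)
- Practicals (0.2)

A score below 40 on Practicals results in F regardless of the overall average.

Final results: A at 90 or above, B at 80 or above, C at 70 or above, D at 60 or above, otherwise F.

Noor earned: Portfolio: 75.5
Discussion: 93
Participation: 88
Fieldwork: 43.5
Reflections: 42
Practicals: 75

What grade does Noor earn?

C

Practicals score 75 ≥ 40: minimum met.
Weighted total:
  Portfolio 75.5 × 0.12 = 9.06
  Discussion 93 × 0.21 = 19.53
  Participation 88 × 0.15 = 13.2
  Fieldwork 43.5 × 0.23 = 10.005
  Reflections 42 × 0.09 = 3.78
  Practicals 75 × 0.2 = 15
Sum = 70.575
70.575 is ≥ 70 and < 80 → C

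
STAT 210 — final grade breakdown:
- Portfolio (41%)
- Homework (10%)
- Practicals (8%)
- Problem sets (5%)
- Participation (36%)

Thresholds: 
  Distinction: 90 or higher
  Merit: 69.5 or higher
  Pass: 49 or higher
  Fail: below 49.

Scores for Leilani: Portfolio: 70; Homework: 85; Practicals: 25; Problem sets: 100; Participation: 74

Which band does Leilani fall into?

Merit

Weighted total:
  Portfolio 70 × 0.41 = 28.7
  Homework 85 × 0.1 = 8.5
  Practicals 25 × 0.08 = 2
  Problem sets 100 × 0.05 = 5
  Participation 74 × 0.36 = 26.64
Sum = 70.84
70.84 is ≥ 69.5 and < 90 → Merit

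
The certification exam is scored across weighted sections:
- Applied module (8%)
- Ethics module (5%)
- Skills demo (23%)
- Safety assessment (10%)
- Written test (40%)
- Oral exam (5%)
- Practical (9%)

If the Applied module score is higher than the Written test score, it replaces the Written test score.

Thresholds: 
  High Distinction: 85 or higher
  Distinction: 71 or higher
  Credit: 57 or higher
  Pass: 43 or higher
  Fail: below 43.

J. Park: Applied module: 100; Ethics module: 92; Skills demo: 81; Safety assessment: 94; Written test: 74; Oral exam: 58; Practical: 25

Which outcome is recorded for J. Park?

High Distinction

Applied module (100) > Written test (74), so Written test counts as 100.
Weighted total:
  Applied module 100 × 0.08 = 8
  Ethics module 92 × 0.05 = 4.6
  Skills demo 81 × 0.23 = 18.63
  Safety assessment 94 × 0.1 = 9.4
  Written test 100 × 0.4 = 40
  Oral exam 58 × 0.05 = 2.9
  Practical 25 × 0.09 = 2.25
Sum = 85.78
85.78 ≥ 85 → High Distinction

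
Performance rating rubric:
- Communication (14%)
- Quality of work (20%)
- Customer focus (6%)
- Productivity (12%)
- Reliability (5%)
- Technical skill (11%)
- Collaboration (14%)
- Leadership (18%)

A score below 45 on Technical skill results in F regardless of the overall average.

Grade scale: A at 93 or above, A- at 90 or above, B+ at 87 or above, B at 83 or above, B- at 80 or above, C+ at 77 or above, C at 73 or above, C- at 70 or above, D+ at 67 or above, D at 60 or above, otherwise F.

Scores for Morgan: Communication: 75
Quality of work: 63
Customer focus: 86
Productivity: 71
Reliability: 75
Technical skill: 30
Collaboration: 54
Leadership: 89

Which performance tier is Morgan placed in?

F

Technical skill score 30 < 45: minimum not met.
Weighted total:
  Communication 75 × 0.14 = 10.5
  Quality of work 63 × 0.2 = 12.6
  Customer focus 86 × 0.06 = 5.16
  Productivity 71 × 0.12 = 8.52
  Reliability 75 × 0.05 = 3.75
  Technical skill 30 × 0.11 = 3.3
  Collaboration 54 × 0.14 = 7.56
  Leadership 89 × 0.18 = 16.02
Sum = 67.41
Because the Technical skill minimum was not met, the result is F.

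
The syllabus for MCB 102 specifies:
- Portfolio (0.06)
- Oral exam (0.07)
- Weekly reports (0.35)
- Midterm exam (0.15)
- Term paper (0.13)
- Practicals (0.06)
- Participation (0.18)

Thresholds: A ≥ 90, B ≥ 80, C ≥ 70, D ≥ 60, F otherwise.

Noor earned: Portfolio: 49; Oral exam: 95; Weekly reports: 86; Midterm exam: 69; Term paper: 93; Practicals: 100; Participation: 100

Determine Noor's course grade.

B

Weighted total:
  Portfolio 49 × 0.06 = 2.94
  Oral exam 95 × 0.07 = 6.65
  Weekly reports 86 × 0.35 = 30.1
  Midterm exam 69 × 0.15 = 10.35
  Term paper 93 × 0.13 = 12.09
  Practicals 100 × 0.06 = 6
  Participation 100 × 0.18 = 18
Sum = 86.13
86.13 is ≥ 80 and < 90 → B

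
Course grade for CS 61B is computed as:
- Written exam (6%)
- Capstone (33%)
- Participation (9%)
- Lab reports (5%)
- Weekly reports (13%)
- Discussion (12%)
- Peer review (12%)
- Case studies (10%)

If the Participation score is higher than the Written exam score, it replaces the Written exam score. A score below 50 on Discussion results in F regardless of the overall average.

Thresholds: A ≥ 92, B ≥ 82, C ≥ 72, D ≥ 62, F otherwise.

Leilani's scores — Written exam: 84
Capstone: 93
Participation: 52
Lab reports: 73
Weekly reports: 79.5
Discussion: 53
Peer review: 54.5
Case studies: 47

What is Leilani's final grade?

Participation (52) ≤ Written exam (84), so Written exam stays at 84.
Discussion score 53 ≥ 50: minimum met.
Weighted total:
  Written exam 84 × 0.06 = 5.04
  Capstone 93 × 0.33 = 30.69
  Participation 52 × 0.09 = 4.68
  Lab reports 73 × 0.05 = 3.65
  Weekly reports 79.5 × 0.13 = 10.335
  Discussion 53 × 0.12 = 6.36
  Peer review 54.5 × 0.12 = 6.54
  Case studies 47 × 0.1 = 4.7
Sum = 71.995
71.995 is ≥ 62 and < 72 → D

D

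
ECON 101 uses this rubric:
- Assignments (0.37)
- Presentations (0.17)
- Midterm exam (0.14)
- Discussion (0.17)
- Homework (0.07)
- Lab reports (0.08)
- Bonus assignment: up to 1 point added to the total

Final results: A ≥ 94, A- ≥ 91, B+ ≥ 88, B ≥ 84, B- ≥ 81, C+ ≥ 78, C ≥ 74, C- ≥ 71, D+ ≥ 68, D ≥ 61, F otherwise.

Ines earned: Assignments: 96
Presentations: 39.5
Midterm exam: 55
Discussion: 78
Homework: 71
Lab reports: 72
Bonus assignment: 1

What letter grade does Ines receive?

C

Weighted total:
  Assignments 96 × 0.37 = 35.52
  Presentations 39.5 × 0.17 = 6.715
  Midterm exam 55 × 0.14 = 7.7
  Discussion 78 × 0.17 = 13.26
  Homework 71 × 0.07 = 4.97
  Lab reports 72 × 0.08 = 5.76
Sum = 73.925
Bonus assignment: 73.925 + 1 = 74.925
74.925 is ≥ 74 and < 78 → C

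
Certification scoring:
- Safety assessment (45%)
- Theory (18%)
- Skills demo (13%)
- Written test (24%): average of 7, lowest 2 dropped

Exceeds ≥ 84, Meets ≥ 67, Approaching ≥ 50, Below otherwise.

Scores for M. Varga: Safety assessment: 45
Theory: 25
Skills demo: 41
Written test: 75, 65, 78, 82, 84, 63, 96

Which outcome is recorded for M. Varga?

Written test: drop 63, 65 → average of remaining 5 = 415/5 = 83
Weighted total:
  Safety assessment 45 × 0.45 = 20.25
  Theory 25 × 0.18 = 4.5
  Skills demo 41 × 0.13 = 5.33
  Written test 83 × 0.24 = 19.92
Sum = 50
50 is ≥ 50 and < 67 → Approaching

Approaching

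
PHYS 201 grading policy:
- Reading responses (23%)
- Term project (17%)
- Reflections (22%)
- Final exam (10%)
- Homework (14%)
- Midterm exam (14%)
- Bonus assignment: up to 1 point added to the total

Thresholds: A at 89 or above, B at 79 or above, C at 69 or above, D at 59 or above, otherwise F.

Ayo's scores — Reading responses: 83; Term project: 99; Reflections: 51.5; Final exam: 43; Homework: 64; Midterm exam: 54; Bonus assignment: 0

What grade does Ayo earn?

D

Weighted total:
  Reading responses 83 × 0.23 = 19.09
  Term project 99 × 0.17 = 16.83
  Reflections 51.5 × 0.22 = 11.33
  Final exam 43 × 0.1 = 4.3
  Homework 64 × 0.14 = 8.96
  Midterm exam 54 × 0.14 = 7.56
Sum = 68.07
Bonus assignment: 68.07 + 0 = 68.07
68.07 is ≥ 59 and < 69 → D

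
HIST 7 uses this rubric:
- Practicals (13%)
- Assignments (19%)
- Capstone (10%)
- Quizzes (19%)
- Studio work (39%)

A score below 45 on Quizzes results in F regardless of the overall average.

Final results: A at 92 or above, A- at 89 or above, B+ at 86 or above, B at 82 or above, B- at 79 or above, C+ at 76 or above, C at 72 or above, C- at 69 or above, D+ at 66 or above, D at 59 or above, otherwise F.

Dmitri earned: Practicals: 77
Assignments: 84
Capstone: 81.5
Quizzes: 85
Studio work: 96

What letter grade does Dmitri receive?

B+

Quizzes score 85 ≥ 45: minimum met.
Weighted total:
  Practicals 77 × 0.13 = 10.01
  Assignments 84 × 0.19 = 15.96
  Capstone 81.5 × 0.1 = 8.15
  Quizzes 85 × 0.19 = 16.15
  Studio work 96 × 0.39 = 37.44
Sum = 87.71
87.71 is ≥ 86 and < 89 → B+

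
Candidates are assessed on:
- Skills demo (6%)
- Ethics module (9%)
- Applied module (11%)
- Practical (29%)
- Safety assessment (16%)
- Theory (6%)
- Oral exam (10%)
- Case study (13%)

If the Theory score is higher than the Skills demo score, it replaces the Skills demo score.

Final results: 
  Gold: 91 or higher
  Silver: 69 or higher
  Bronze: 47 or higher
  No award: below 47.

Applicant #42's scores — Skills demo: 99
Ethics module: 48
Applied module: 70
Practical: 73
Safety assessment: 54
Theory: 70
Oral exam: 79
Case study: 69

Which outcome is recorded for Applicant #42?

Bronze

Theory (70) ≤ Skills demo (99), so Skills demo stays at 99.
Weighted total:
  Skills demo 99 × 0.06 = 5.94
  Ethics module 48 × 0.09 = 4.32
  Applied module 70 × 0.11 = 7.7
  Practical 73 × 0.29 = 21.17
  Safety assessment 54 × 0.16 = 8.64
  Theory 70 × 0.06 = 4.2
  Oral exam 79 × 0.1 = 7.9
  Case study 69 × 0.13 = 8.97
Sum = 68.84
68.84 is ≥ 47 and < 69 → Bronze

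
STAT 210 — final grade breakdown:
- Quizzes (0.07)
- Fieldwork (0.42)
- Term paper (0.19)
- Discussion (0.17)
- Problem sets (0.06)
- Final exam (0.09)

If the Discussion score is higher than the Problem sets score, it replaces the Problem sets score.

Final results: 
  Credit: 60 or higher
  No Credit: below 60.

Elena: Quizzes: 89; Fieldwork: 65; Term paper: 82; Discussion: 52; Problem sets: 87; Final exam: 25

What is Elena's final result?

Credit

Discussion (52) ≤ Problem sets (87), so Problem sets stays at 87.
Weighted total:
  Quizzes 89 × 0.07 = 6.23
  Fieldwork 65 × 0.42 = 27.3
  Term paper 82 × 0.19 = 15.58
  Discussion 52 × 0.17 = 8.84
  Problem sets 87 × 0.06 = 5.22
  Final exam 25 × 0.09 = 2.25
Sum = 65.42
65.42 ≥ 60 → Credit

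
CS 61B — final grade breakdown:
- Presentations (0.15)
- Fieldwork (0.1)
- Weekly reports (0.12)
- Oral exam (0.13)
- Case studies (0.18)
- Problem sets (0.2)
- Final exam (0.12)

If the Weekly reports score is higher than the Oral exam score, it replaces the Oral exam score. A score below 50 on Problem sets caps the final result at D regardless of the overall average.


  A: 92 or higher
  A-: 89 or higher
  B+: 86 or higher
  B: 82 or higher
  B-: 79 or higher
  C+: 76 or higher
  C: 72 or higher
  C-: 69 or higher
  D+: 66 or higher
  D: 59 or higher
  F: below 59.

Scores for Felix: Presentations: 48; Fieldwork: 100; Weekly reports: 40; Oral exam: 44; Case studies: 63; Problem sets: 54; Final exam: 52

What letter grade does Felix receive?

F

Weekly reports (40) ≤ Oral exam (44), so Oral exam stays at 44.
Problem sets score 54 ≥ 50: minimum met.
Weighted total:
  Presentations 48 × 0.15 = 7.2
  Fieldwork 100 × 0.1 = 10
  Weekly reports 40 × 0.12 = 4.8
  Oral exam 44 × 0.13 = 5.72
  Case studies 63 × 0.18 = 11.34
  Problem sets 54 × 0.2 = 10.8
  Final exam 52 × 0.12 = 6.24
Sum = 56.1
56.1 < 59 → F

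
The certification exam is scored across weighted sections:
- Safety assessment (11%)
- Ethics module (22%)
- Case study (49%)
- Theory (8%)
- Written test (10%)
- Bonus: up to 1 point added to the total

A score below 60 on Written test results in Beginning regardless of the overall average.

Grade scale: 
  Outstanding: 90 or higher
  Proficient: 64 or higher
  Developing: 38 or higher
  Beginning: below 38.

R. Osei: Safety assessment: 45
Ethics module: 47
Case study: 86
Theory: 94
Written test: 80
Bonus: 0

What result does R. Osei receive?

Proficient

Written test score 80 ≥ 60: minimum met.
Weighted total:
  Safety assessment 45 × 0.11 = 4.95
  Ethics module 47 × 0.22 = 10.34
  Case study 86 × 0.49 = 42.14
  Theory 94 × 0.08 = 7.52
  Written test 80 × 0.1 = 8
Sum = 72.95
Bonus: 72.95 + 0 = 72.95
72.95 is ≥ 64 and < 90 → Proficient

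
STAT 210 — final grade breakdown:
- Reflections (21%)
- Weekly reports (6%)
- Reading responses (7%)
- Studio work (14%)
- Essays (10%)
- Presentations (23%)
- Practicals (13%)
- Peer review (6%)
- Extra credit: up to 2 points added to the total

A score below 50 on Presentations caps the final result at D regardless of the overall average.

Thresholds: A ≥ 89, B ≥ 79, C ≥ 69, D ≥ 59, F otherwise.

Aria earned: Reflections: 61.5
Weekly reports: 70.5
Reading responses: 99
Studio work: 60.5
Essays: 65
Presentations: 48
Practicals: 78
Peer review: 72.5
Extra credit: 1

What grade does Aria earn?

D

Presentations score 48 < 50: minimum not met.
Weighted total:
  Reflections 61.5 × 0.21 = 12.915
  Weekly reports 70.5 × 0.06 = 4.23
  Reading responses 99 × 0.07 = 6.93
  Studio work 60.5 × 0.14 = 8.47
  Essays 65 × 0.1 = 6.5
  Presentations 48 × 0.23 = 11.04
  Practicals 78 × 0.13 = 10.14
  Peer review 72.5 × 0.06 = 4.35
Sum = 64.575
Extra credit: 64.575 + 1 = 65.575
65.575 would be D; cap at D applies → D.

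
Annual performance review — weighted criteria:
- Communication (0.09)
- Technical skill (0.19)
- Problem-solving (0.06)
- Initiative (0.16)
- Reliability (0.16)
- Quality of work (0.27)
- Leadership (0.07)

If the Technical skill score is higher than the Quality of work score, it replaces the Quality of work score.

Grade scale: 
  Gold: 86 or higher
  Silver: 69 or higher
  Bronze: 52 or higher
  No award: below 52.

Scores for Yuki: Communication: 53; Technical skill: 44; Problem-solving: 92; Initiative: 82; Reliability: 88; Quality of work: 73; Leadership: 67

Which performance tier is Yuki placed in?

Technical skill (44) ≤ Quality of work (73), so Quality of work stays at 73.
Weighted total:
  Communication 53 × 0.09 = 4.77
  Technical skill 44 × 0.19 = 8.36
  Problem-solving 92 × 0.06 = 5.52
  Initiative 82 × 0.16 = 13.12
  Reliability 88 × 0.16 = 14.08
  Quality of work 73 × 0.27 = 19.71
  Leadership 67 × 0.07 = 4.69
Sum = 70.25
70.25 is ≥ 69 and < 86 → Silver

Silver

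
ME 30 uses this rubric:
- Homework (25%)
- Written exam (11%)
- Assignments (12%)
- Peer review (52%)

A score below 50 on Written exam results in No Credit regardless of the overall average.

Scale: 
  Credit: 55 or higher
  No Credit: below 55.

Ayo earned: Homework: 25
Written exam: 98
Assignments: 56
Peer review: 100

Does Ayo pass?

Written exam score 98 ≥ 50: minimum met.
Weighted total:
  Homework 25 × 0.25 = 6.25
  Written exam 98 × 0.11 = 10.78
  Assignments 56 × 0.12 = 6.72
  Peer review 100 × 0.52 = 52
Sum = 75.75
75.75 ≥ 55 → Credit

Credit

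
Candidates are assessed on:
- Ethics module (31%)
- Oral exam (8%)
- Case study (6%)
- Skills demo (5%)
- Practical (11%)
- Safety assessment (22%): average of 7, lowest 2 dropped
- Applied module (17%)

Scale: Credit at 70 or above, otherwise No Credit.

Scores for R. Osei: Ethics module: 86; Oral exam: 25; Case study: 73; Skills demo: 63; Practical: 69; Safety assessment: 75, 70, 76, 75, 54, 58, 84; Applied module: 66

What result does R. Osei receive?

Safety assessment: drop 54, 58 → average of remaining 5 = 380/5 = 76
Weighted total:
  Ethics module 86 × 0.31 = 26.66
  Oral exam 25 × 0.08 = 2
  Case study 73 × 0.06 = 4.38
  Skills demo 63 × 0.05 = 3.15
  Practical 69 × 0.11 = 7.59
  Safety assessment 76 × 0.22 = 16.72
  Applied module 66 × 0.17 = 11.22
Sum = 71.72
71.72 ≥ 70 → Credit

Credit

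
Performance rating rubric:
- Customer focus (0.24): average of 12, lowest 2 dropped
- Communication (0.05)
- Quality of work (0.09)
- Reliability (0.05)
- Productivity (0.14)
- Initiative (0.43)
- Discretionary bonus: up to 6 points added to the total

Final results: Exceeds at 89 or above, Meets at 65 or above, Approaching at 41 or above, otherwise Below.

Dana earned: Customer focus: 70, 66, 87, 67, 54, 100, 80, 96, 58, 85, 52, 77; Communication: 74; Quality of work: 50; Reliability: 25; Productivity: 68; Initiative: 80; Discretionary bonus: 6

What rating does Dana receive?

Meets

Customer focus: drop 52, 54 → average of remaining 10 = 786/10 = 78.6
Weighted total:
  Customer focus 78.6 × 0.24 = 18.864
  Communication 74 × 0.05 = 3.7
  Quality of work 50 × 0.09 = 4.5
  Reliability 25 × 0.05 = 1.25
  Productivity 68 × 0.14 = 9.52
  Initiative 80 × 0.43 = 34.4
Sum = 72.234
Discretionary bonus: 72.234 + 6 = 78.234
78.234 is ≥ 65 and < 89 → Meets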